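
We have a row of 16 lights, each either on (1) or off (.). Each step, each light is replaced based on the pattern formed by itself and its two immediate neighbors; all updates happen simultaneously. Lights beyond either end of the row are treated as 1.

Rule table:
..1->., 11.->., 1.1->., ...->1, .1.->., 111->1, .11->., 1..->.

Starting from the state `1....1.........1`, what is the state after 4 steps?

..1..111..1.....

step 1: ..11...1111111..
step 2: .....1..11111...
step 3: .111.....111..1.
step 4: ..1..111..1.....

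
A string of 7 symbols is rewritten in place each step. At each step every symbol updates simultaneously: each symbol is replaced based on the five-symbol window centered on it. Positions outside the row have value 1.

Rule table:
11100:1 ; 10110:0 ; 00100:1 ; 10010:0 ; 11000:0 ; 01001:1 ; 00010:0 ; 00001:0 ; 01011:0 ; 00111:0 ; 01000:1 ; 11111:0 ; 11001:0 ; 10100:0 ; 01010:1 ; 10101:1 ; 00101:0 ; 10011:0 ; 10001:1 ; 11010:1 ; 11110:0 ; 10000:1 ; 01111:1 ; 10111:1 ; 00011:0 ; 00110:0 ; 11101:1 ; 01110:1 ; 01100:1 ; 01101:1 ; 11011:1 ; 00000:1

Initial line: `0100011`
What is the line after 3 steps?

0110110

1011001
1101000
0110110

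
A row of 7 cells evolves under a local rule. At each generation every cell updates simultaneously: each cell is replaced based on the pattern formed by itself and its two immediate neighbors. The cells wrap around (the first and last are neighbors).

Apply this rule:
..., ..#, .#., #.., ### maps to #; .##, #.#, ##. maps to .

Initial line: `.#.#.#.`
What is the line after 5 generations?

##.#.##
#..#..#
.#####.
#.###.#
...#...

...#...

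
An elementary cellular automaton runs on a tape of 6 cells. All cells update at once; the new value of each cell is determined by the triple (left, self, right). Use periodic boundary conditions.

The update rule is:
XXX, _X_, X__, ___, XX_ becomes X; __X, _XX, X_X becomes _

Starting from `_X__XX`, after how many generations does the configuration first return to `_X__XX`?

6

generation 1: _XX__X
generation 2: __XX_X
generation 3: X__X_X
generation 4: XX_X__
generation 5: _X_XX_
generation 6: _X__XX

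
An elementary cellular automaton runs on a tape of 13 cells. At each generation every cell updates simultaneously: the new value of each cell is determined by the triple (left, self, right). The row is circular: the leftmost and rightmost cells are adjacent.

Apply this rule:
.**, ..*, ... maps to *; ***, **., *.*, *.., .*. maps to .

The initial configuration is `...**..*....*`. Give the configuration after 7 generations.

..***..**..**

.***..*..***.
**...*..**...
*..**..**..**
..**..**..**.
***..**..**..
*...**..**..*
..***..**..**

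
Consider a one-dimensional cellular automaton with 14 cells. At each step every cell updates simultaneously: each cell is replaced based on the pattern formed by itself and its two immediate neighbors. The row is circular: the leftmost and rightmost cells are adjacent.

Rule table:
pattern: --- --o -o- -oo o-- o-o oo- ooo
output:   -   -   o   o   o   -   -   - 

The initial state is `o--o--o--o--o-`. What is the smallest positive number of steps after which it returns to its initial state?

oo-oo-oo-oo-o-
o--o--o--o--o-

2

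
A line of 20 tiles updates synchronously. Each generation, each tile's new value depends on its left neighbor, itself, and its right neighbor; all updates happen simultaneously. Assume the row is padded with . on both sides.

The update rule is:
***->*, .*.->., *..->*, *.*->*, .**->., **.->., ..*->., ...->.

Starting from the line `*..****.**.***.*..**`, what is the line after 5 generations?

.....*...*.*..*.*.*.

.*..**.*..*.*.*.*...
..*...*.*..*.*.*.*..
...*...*.*..*.*.*.*.
....*...*.*..*.*.*.*
.....*...*.*..*.*.*.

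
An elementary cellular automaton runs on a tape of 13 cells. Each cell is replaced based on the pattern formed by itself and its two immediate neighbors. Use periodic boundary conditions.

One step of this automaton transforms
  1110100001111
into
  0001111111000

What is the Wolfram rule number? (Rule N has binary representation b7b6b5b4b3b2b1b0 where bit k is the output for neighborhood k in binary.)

63

position 0: 111 → 0  (bit 7 = 0)
position 2: 110 → 0  (bit 6 = 0)
position 3: 101 → 1  (bit 5 = 1)
position 5: 100 → 1  (bit 4 = 1)
position 9: 011 → 1  (bit 3 = 1)
position 4: 010 → 1  (bit 2 = 1)
position 8: 001 → 1  (bit 1 = 1)
position 6: 000 → 1  (bit 0 = 1)
bits b7..b0 = 00111111 = 63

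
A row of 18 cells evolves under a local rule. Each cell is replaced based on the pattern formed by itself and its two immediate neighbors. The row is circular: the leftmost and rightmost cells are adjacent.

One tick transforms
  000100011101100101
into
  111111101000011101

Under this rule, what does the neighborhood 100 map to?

1

At position 0 the neighborhood is 100; the next row has 1 there.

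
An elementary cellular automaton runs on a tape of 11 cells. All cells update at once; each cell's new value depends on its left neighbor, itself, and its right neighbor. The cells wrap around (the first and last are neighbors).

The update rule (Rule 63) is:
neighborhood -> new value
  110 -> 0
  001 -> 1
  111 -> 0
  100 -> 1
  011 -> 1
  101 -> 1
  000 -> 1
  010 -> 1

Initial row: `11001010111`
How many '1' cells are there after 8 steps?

5

step 1: 00111111100
step 2: 11100000011
step 3: 00011111110
step 4: 11110000001
step 5: 00001111111
step 6: 11111000000
step 7: 10000111111
step 8: 01111100000
count of 1: 5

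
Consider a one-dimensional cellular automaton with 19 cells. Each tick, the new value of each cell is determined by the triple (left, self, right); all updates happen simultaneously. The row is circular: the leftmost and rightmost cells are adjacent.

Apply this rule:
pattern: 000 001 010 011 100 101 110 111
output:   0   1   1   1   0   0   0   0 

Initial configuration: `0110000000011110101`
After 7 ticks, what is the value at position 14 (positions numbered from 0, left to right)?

0100000000110000101
0100000001100001101
0100000011000011001
0100000110000110011
0100001100001100110
1100011000011001100
1000110000110011001
position 14 holds 1

1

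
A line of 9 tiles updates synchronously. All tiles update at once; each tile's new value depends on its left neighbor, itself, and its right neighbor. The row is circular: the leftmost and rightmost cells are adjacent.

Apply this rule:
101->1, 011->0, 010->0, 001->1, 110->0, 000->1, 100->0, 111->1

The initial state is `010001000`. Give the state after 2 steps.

step 1: 100110011
step 2: 001000101

001000101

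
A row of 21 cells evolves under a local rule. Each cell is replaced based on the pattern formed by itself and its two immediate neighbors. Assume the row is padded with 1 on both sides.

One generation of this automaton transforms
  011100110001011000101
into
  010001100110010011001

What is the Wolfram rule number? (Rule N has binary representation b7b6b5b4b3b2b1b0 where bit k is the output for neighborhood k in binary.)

11

position 2: 111 → 0  (bit 7 = 0)
position 3: 110 → 0  (bit 6 = 0)
position 0: 101 → 0  (bit 5 = 0)
position 4: 100 → 0  (bit 4 = 0)
position 1: 011 → 1  (bit 3 = 1)
position 11: 010 → 0  (bit 2 = 0)
position 5: 001 → 1  (bit 1 = 1)
position 9: 000 → 1  (bit 0 = 1)
bits b7..b0 = 00001011 = 11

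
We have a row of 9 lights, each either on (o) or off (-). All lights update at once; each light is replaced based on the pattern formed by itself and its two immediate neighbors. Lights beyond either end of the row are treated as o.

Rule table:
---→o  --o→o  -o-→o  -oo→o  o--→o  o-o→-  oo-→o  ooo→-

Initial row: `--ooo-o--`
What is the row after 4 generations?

--o-o-o--

ooo-o-ooo
--o-o-o--
ooo-o-ooo  (repeats generation 1; period 2)
generation 4: --o-o-o--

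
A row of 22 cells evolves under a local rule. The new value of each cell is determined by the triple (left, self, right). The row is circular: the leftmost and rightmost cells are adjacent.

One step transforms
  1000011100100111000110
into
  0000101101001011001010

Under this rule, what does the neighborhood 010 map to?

0

At position 0 the neighborhood is 010; the next row has 0 there.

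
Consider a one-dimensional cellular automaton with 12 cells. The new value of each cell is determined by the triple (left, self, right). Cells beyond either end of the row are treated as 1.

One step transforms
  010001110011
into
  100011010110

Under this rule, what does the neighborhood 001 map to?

At position 4 the neighborhood is 001; the next row has 1 there.

1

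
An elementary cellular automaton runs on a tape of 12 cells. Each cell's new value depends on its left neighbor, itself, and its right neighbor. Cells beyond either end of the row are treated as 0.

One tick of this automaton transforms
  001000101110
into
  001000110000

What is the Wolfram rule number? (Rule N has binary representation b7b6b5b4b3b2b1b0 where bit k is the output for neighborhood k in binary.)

36

position 9: 111 → 0  (bit 7 = 0)
position 10: 110 → 0  (bit 6 = 0)
position 7: 101 → 1  (bit 5 = 1)
position 3: 100 → 0  (bit 4 = 0)
position 8: 011 → 0  (bit 3 = 0)
position 2: 010 → 1  (bit 2 = 1)
position 1: 001 → 0  (bit 1 = 0)
position 0: 000 → 0  (bit 0 = 0)
bits b7..b0 = 00100100 = 36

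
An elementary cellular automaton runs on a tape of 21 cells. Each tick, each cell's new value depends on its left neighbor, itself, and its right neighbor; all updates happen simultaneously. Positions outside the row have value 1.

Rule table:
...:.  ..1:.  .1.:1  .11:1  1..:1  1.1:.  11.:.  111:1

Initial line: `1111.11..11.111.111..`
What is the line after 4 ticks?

111..1.1.1..11..11.1.
11.1.1.1.11.1.1.1..1.
1..1.1.1.1..1.1.11.1.
.1.1.1.1.11.1.1.1..1.

.1.1.1.1.11.1.1.1..1.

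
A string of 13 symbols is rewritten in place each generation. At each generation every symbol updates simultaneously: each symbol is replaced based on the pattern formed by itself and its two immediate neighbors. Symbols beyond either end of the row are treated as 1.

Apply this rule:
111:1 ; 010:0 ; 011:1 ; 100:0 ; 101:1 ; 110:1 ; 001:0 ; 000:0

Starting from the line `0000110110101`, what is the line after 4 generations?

0000111111011
0000111111111
0000111111111  (fixed point — unchanged through generation 4)

0000111111111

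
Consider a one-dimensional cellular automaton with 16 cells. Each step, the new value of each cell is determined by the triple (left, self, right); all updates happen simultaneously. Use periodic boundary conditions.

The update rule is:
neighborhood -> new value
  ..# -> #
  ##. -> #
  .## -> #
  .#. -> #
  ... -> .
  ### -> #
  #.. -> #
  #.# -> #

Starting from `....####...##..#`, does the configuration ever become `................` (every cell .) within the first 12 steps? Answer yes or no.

no

#..######.######
################
################  (fixed point — unchanged through step 12)
step 12 is ################, still not uniform .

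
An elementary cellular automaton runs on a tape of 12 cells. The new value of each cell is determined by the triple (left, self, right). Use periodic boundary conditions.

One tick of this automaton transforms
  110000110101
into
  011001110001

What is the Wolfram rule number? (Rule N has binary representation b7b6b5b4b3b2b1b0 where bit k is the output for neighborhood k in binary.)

90

position 0: 111 → 0  (bit 7 = 0)
position 1: 110 → 1  (bit 6 = 1)
position 8: 101 → 0  (bit 5 = 0)
position 2: 100 → 1  (bit 4 = 1)
position 6: 011 → 1  (bit 3 = 1)
position 9: 010 → 0  (bit 2 = 0)
position 5: 001 → 1  (bit 1 = 1)
position 3: 000 → 0  (bit 0 = 0)
bits b7..b0 = 01011010 = 90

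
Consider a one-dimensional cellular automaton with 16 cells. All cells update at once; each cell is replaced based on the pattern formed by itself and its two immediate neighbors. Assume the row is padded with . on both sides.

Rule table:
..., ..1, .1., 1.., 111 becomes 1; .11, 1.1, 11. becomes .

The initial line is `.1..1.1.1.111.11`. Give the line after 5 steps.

1.1111.....11..1

11111.1.1..1....
.111..1.11111111
1.1.111..111111.
1.1..1.11.1111.1
1.1111.....11..1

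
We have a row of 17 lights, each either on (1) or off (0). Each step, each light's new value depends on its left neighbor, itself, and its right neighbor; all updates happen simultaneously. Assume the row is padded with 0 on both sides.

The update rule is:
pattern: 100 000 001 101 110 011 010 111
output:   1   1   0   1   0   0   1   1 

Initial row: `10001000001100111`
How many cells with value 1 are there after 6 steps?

11101111100010010
01010111011011011
01111010100100100
00110111110110111
10001011101001010
11101101011101111
count of 1: 13

13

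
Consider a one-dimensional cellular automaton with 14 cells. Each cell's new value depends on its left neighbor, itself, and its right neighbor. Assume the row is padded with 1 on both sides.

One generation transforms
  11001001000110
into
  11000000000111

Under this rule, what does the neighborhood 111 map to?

1

At position 0 the neighborhood is 111; the next row has 1 there.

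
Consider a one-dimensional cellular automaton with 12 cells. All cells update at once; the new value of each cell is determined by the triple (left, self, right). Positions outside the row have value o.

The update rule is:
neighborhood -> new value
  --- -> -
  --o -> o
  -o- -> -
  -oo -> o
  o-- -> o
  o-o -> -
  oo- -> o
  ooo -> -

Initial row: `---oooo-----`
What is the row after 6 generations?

--o------ooo

o-oo--oo---o
o-ooooooo-oo
o-o-----o-o-
o--o---o----
ooo-o-o-o--o
--o------ooo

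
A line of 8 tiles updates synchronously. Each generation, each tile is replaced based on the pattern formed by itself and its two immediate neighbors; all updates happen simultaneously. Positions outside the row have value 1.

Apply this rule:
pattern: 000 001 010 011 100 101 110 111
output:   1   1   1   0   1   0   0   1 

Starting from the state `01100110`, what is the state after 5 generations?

01111110

generation 1: 00011000
generation 2: 11100111
generation 3: 11011011
generation 4: 10000001
generation 5: 01111110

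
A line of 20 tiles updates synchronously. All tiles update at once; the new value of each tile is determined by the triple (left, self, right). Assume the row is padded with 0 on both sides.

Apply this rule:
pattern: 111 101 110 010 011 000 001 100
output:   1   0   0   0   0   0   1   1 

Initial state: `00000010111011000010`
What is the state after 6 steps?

step 1: 00000100010000100101
step 2: 00001010101001011000
step 3: 00010000000110000100
step 4: 00101000001001001010
step 5: 01000100010110110001
step 6: 10101010100000001010

10101010100000001010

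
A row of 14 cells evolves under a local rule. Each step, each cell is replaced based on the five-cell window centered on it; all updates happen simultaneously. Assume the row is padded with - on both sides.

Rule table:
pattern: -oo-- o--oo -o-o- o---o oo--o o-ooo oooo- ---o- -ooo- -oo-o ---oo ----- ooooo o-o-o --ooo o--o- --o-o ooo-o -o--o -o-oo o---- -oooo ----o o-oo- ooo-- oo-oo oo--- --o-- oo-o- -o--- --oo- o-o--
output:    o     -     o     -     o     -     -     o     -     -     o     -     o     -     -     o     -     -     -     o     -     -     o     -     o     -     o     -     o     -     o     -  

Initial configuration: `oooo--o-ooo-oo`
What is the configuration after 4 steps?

----o---o--o-o

step 1: ---ooo-o-----o
step 2: -oo---o----oo-
step 3: oooo-o---ooooo
step 4: ----o---o--o-o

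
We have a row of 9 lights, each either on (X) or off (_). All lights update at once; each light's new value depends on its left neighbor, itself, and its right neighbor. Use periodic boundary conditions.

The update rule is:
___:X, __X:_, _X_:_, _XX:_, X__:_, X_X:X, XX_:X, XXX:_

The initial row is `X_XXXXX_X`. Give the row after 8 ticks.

tick 1: XX____XX_
tick 2: _X_XX__XX
tick 3: X_X_X___X
tick 4: XX_X__X__
tick 5: _XX______
tick 6: __X_XXXXX
tick 7: ___X____X
tick 8: _X___XX__

_X___XX__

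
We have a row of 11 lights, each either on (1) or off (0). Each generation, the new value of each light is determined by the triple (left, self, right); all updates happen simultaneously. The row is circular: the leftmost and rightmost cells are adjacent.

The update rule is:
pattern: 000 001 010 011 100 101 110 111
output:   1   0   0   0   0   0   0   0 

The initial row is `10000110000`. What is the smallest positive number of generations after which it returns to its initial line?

generation 1: 00110000110
generation 2: 10000110000

2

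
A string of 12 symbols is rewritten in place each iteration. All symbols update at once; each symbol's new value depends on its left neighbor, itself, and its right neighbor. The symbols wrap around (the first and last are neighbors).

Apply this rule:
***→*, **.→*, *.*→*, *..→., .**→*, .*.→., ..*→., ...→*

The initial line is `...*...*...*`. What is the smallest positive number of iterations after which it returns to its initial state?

.*...*...*..
...*...*...*

2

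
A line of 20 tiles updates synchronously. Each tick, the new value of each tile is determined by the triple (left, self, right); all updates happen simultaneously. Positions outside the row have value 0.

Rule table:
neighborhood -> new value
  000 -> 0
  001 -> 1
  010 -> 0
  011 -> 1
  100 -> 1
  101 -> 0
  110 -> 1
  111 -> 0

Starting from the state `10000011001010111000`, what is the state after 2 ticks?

tick 1: 01000111110000101100
tick 2: 10101100011001001110

10101100011001001110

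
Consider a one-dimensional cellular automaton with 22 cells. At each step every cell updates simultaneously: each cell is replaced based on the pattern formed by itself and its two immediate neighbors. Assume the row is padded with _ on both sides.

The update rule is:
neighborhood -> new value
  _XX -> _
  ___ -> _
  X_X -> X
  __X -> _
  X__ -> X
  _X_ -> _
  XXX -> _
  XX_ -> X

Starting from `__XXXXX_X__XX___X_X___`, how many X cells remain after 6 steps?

______XX_X__XX___X_X__
_______XX_X__XX___X_X_
________XX_X__XX___X_X
_________XX_X__XX___X_
__________XX_X__XX___X
___________XX_X__XX___
count of X: 5

5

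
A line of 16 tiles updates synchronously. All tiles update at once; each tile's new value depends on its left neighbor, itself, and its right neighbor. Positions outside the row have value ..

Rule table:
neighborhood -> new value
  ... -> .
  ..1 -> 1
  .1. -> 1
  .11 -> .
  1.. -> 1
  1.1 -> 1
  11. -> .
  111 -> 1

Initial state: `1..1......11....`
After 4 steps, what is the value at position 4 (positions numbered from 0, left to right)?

step 1: 11111....1..1...
step 2: .111.1..111111..
step 3: 1.1.1111.1111.1.
step 4: 1111.11.1.11.111
position 4 holds .

.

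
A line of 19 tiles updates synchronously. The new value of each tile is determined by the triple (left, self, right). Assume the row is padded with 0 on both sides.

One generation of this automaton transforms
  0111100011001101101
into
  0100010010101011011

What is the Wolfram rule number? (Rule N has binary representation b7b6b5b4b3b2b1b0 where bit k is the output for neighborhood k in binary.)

60

position 2: 111 → 0  (bit 7 = 0)
position 4: 110 → 0  (bit 6 = 0)
position 14: 101 → 1  (bit 5 = 1)
position 5: 100 → 1  (bit 4 = 1)
position 1: 011 → 1  (bit 3 = 1)
position 18: 010 → 1  (bit 2 = 1)
position 0: 001 → 0  (bit 1 = 0)
position 6: 000 → 0  (bit 0 = 0)
bits b7..b0 = 00111100 = 60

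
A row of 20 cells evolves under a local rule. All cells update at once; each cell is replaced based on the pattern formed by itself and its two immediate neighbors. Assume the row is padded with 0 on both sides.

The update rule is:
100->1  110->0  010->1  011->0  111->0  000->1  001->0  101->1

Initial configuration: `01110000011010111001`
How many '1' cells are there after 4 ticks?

10

00001111000111000101
11100000110000110111
00011110001110001000
11000001100001101111
count of 1: 10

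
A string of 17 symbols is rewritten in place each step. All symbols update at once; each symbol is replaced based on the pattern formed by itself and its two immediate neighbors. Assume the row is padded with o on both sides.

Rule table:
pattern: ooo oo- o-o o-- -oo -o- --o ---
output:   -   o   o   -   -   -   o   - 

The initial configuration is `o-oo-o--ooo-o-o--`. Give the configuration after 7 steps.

oo-oo-o-o-o-o-o-o

oo-oo--o--oo-o--o
-oo-o-o--o-oo--o-
o-oo-o--o-o-o-o-o
oo-oo--o-o-o-o-o-
-oo-o-o-o-o-o-o-o
o-oo-o-o-o-o-o-o-
oo-oo-o-o-o-o-o-o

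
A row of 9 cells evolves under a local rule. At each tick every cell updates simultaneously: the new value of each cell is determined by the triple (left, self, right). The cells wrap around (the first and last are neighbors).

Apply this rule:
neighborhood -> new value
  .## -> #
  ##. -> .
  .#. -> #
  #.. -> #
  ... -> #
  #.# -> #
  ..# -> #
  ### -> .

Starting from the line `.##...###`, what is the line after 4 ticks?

##.##...#

##.####..
#.##...##
.##.####.
##.##...#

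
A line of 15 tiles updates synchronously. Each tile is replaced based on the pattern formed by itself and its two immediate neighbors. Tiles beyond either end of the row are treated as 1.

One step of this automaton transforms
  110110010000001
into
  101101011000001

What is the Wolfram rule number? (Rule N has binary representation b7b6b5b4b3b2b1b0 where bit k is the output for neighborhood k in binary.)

188

position 0: 111 → 1  (bit 7 = 1)
position 1: 110 → 0  (bit 6 = 0)
position 2: 101 → 1  (bit 5 = 1)
position 5: 100 → 1  (bit 4 = 1)
position 3: 011 → 1  (bit 3 = 1)
position 7: 010 → 1  (bit 2 = 1)
position 6: 001 → 0  (bit 1 = 0)
position 9: 000 → 0  (bit 0 = 0)
bits b7..b0 = 10111100 = 188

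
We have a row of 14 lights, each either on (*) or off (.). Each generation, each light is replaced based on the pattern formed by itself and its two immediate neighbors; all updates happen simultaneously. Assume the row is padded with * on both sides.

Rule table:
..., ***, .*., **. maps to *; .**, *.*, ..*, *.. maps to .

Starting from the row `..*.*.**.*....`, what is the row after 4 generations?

..*.*..*.*..*.

..*.*..*.*.**.
..*.*..*.*..*.
..*.*..*.*..*.  (fixed point — unchanged through generation 4)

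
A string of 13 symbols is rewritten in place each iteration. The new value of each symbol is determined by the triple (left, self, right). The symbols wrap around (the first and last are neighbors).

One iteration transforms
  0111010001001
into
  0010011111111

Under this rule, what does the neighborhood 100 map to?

At position 6 the neighborhood is 100; the next row has 1 there.

1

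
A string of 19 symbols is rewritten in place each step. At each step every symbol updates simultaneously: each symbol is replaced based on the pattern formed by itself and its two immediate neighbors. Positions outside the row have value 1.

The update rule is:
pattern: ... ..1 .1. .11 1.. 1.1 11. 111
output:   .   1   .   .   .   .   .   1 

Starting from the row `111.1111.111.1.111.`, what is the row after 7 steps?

11...11...1.....1..
1...1....1.....1..1
...1....1.....1..1.
..1....1.....1..1..
.1....1.....1..1..1
.....1.....1..1..1.
....1.....1..1..1..

....1.....1..1..1..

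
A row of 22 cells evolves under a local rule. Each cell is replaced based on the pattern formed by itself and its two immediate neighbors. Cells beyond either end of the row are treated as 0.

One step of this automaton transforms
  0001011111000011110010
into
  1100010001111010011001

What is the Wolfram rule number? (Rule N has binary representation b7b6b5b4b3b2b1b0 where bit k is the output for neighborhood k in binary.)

position 6: 111 → 0  (bit 7 = 0)
position 9: 110 → 1  (bit 6 = 1)
position 4: 101 → 0  (bit 5 = 0)
position 10: 100 → 1  (bit 4 = 1)
position 5: 011 → 1  (bit 3 = 1)
position 3: 010 → 0  (bit 2 = 0)
position 2: 001 → 0  (bit 1 = 0)
position 0: 000 → 1  (bit 0 = 1)
bits b7..b0 = 01011001 = 89

89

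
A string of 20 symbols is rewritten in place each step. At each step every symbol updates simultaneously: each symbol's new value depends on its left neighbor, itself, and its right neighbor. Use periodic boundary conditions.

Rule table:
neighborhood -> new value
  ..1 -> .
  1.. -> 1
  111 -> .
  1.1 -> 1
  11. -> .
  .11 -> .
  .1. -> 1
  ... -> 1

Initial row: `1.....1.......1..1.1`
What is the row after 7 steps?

step 1: .1111.1111111.11.11.
step 2: .....1.......1..1..1
step 3: 1111.1111111.11.11.1
step 4: ....1.......1..1..1.
step 5: 111.1111111.11.11.11
step 6: ...1.......1..1..1..
step 7: 11.1111111.11.11.111

11.1111111.11.11.111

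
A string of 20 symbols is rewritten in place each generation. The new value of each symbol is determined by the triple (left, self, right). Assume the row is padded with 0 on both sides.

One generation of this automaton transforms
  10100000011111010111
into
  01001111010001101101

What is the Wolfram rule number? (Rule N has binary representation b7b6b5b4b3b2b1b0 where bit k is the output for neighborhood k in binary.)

position 10: 111 → 0  (bit 7 = 0)
position 13: 110 → 1  (bit 6 = 1)
position 1: 101 → 1  (bit 5 = 1)
position 3: 100 → 0  (bit 4 = 0)
position 9: 011 → 1  (bit 3 = 1)
position 0: 010 → 0  (bit 2 = 0)
position 8: 001 → 0  (bit 1 = 0)
position 4: 000 → 1  (bit 0 = 1)
bits b7..b0 = 01101001 = 105

105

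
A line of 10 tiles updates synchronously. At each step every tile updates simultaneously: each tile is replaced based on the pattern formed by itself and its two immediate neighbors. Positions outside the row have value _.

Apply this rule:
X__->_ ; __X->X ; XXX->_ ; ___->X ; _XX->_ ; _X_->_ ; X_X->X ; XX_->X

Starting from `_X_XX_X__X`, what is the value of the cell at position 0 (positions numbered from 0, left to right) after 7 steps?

X_X_XX__X_
_X_X_X_X__
X_X_X_X__X
_X_X_X__X_
X_X_X__X__
_X_X__X__X
X_X__X__X_
position 0 holds X

X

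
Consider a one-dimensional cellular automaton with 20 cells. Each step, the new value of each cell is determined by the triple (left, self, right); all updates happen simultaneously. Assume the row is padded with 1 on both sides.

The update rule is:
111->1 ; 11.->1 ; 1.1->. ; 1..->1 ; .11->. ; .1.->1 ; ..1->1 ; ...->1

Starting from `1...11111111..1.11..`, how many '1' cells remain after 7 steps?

1111.1111111111..111
1111..11111111111.11
111111.1111111111..1
111111..11111111111.
11111111.1111111111.
11111111..111111111.
1111111111.11111111.
count of 1: 18

18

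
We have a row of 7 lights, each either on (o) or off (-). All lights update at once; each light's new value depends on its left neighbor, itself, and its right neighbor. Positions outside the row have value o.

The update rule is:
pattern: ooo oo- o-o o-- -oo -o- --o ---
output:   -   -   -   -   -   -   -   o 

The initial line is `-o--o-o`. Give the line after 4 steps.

step 1: -------
step 2: -ooooo-
step 3: -------  (repeats step 1; period 2)
step 4: -ooooo-

-ooooo-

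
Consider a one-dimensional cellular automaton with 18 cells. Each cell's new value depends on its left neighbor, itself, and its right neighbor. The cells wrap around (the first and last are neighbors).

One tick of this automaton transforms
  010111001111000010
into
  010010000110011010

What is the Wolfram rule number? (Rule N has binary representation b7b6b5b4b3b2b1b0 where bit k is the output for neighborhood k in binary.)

133

position 4: 111 → 1  (bit 7 = 1)
position 5: 110 → 0  (bit 6 = 0)
position 2: 101 → 0  (bit 5 = 0)
position 6: 100 → 0  (bit 4 = 0)
position 3: 011 → 0  (bit 3 = 0)
position 1: 010 → 1  (bit 2 = 1)
position 0: 001 → 0  (bit 1 = 0)
position 13: 000 → 1  (bit 0 = 1)
bits b7..b0 = 10000101 = 133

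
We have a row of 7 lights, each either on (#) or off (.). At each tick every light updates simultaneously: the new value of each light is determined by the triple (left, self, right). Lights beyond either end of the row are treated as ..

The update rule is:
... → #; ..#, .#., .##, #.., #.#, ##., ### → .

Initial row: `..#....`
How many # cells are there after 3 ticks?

#...###
..#....  (repeats tick 0; period 2)
tick 3: #...###
count of #: 4

4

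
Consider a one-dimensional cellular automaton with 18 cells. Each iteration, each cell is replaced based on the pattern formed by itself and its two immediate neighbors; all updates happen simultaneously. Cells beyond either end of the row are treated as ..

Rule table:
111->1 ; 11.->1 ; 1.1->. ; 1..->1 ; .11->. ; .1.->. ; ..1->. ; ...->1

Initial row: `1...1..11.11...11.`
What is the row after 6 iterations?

1..1..11..1..1..11

.11..1..1..111..11
..11..1..1..111..1
1..11..1..1..111..
.1..11..1..1..1111
..1..11..1..1..111
1..1..11..1..1..11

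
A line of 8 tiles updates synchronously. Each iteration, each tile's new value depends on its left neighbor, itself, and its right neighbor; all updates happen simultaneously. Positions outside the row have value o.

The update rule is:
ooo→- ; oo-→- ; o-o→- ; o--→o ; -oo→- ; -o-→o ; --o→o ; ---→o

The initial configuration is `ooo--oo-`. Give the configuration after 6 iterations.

ooo--ooo

---oo---
ooo--ooo
---oo---  (repeats iteration 1; period 2)
iteration 6: ooo--ooo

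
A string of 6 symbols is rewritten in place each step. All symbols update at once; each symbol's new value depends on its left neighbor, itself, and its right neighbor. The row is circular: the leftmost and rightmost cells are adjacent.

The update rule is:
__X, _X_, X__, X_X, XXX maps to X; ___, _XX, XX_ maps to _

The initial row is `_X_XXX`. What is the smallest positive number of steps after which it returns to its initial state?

2

XXX_X_
_X_XXX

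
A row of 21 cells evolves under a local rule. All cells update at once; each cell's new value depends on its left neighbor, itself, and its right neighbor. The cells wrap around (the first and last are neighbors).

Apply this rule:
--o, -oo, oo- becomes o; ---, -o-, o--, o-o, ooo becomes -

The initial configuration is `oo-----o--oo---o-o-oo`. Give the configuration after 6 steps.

-o--oo-o------o--o---

step 1: -o----o--ooo--o----o-
step 2: o----o--oo-o-o----o--
step 3: ----o--ooo-------o--o
step 4: ---o--oo-o------o--o-
step 5: --o--ooo-------o--o--
step 6: -o--oo-o------o--o---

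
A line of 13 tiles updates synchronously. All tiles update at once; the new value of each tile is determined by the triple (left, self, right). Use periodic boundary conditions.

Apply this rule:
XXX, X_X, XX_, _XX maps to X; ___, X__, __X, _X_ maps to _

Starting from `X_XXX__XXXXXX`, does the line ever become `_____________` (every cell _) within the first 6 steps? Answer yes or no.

no

step 1: XXXXX__XXXXXX
step 2: XXXXX__XXXXXX  (fixed point — unchanged through step 6)
step 6 is XXXXX__XXXXXX, still not uniform _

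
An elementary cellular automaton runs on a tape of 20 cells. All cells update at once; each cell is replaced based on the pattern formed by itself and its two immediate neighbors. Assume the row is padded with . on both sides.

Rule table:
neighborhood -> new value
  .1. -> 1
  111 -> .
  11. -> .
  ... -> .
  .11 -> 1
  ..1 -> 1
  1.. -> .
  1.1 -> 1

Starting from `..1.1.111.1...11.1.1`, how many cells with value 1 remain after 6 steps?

7

.111111..11..11.1111
11......11..11.11...
1......11..11.11....
1.....11..11.11.....
1....11..11.11......
1...11..11.11.......
count of 1: 7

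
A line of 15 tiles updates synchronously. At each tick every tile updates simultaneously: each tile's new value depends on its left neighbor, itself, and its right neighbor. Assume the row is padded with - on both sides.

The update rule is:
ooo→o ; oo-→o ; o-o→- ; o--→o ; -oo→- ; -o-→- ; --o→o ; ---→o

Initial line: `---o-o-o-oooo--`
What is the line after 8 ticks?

ooo-------ooooo
-ooooooooo-oooo
o-oooooooo--ooo
---ooooooooo-oo
ooo-oooooooo--o
-oo--ooooooooo-
o-ooo-ooooooooo
---oo--oooooooo

---oo--oooooooo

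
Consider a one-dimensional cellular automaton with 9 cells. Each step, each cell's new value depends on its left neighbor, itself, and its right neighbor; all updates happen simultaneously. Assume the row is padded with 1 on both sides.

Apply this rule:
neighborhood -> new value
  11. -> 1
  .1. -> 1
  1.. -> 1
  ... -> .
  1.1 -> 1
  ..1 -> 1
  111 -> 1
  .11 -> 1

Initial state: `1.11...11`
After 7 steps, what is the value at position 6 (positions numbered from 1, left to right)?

step 1: 11111.111
step 2: 111111111
step 3: 111111111  (fixed point — unchanged through step 7)
position 6 holds 1

1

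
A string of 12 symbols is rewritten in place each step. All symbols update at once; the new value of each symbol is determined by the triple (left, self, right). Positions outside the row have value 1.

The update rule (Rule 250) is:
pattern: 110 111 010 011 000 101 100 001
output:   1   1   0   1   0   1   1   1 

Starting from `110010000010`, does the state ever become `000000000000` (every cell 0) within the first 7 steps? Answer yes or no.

111101000101
111110101011
111111010111
111111101111
111111111111
111111111111  (fixed point — unchanged through step 7)
step 7 is 111111111111, still not uniform 0

no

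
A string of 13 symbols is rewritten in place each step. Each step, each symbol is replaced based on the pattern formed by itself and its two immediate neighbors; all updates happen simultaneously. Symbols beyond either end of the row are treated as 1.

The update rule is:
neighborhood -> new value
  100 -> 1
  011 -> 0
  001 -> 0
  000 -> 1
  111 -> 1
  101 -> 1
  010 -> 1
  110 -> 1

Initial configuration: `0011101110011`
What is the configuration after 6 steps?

1001110111001
1100111011100
1110011101110
1111001110111
1111100111011
1111110011101

1111110011101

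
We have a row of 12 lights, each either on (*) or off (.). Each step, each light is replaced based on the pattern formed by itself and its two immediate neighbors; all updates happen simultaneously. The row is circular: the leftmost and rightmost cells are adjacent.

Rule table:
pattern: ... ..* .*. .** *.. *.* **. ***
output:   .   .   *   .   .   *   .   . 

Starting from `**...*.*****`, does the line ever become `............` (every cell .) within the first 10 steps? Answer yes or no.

.....**.....
............
all cells are . at step 2

yes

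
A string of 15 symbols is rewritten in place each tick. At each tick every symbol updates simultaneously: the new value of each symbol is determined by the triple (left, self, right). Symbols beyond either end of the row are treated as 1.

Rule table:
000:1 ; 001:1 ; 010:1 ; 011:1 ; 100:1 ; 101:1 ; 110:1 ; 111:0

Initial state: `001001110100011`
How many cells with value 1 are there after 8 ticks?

5

111111011111110
000001110000011
111111011111110  (repeats tick 1; period 2)
tick 8: 000001110000011
count of 1: 5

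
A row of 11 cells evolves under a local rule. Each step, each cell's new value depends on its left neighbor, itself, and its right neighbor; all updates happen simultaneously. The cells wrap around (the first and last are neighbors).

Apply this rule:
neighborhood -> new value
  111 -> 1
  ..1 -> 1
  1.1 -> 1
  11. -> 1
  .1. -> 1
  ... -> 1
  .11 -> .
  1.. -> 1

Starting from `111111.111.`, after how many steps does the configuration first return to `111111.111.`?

11

.111111.111
1.111111.11
11.111111.1
111.111111.
.111.111111
1.111.11111
11.111.1111
111.111.111
1111.111.11
11111.111.1
111111.111.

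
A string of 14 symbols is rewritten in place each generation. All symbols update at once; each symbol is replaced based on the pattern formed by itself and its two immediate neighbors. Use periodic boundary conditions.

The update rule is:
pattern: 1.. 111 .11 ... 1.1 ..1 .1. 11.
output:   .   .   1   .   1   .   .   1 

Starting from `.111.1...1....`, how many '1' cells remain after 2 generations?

3

.1.11.........
..111.........
count of 1: 3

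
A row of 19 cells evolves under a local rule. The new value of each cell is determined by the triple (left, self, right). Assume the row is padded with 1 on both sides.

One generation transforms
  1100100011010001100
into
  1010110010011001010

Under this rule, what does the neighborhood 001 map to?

0

At position 3 the neighborhood is 001; the next row has 0 there.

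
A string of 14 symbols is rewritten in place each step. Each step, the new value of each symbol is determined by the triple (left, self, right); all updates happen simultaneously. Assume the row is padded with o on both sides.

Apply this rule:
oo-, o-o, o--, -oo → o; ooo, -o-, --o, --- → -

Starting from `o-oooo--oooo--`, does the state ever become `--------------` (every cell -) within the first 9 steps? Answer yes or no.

ooo--oo-o--oo-
--oo-ooo-o-ooo
o-oooo-oo-oo--
ooo--oooooooo-
--oo-o------oo
o-ooo-o-----o-
ooo-oo-o-----o
--ooooo-o----o
o-o---oo-o---o
step 9 is o-o---oo-o---o, still not uniform -

no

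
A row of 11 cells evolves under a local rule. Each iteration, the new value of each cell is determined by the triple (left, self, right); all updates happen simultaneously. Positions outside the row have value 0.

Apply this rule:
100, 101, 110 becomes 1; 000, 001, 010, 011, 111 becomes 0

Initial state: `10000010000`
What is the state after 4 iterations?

00001000001

iteration 1: 01000001000
iteration 2: 00100000100
iteration 3: 00010000010
iteration 4: 00001000001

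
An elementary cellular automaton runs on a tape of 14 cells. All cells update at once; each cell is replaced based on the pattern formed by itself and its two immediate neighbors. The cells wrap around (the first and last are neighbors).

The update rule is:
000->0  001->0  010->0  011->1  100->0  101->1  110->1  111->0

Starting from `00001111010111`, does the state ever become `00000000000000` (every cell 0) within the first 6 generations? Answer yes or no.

generation 1: 00001001101101
generation 2: 00000001111110
generation 3: 00000001000010
generation 4: 00000000000000
all cells are 0 at generation 4

yes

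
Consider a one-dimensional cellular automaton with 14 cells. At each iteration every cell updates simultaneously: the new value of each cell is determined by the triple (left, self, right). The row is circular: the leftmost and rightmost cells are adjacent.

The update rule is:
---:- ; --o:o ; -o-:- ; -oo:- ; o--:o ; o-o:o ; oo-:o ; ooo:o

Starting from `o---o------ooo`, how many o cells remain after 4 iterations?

oo-o-o----o-oo
ooo-o-o--o-o-o
oooo-o-oo-o-o-
-oooo-o-oo-o-o
count of o: 9

9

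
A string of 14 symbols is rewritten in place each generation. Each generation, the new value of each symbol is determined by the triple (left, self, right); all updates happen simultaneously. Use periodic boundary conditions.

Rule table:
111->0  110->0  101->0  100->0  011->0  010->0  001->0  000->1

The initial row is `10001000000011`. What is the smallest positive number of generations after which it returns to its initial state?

generation 1: 00100011111000
generation 2: 10001000000011

2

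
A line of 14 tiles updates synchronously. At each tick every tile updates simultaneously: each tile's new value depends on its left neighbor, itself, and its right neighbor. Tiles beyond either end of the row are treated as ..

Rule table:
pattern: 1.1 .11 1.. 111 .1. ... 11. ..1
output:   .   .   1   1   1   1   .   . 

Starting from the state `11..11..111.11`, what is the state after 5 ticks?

..1...1..1....
1.111.11.11111
1..1......111.
11.111111..1.1
....1111.1.1.1

....1111.1.1.1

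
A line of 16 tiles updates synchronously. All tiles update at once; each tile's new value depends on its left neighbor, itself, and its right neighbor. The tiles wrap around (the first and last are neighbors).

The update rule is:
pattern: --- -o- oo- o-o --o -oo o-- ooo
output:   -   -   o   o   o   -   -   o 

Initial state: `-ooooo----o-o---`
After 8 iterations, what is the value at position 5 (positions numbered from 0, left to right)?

o-oooo---o-o----
-o-ooo--o-o----o
o-o-oo-o-o----o-
-o-o-oo-o----o-o
o-o-o-oo----o-o-
-o-o-o-o---o-o-o
o-o-o-o---o-o-o-
-o-o-o---o-o-o-o
position 5 holds o

o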